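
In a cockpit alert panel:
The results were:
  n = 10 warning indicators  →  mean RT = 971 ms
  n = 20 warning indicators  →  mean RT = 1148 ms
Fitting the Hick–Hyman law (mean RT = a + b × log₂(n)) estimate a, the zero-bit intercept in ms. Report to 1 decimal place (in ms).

383.0 ms

Slope: b = (1148 − 971) / (log₂ 20 − log₂ 10) = 177/1.0000 = 177.000 ms/bit.
Intercept: a = 971 − 177.000·log₂(10) = 383.019 ms.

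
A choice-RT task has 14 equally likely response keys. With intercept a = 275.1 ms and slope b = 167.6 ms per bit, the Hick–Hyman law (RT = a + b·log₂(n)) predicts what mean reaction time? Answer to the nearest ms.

log₂(14) = 3.8074 bits, so RT = 275.1 + 167.6 × 3.8074 ≈ 913.213 ms.

913 ms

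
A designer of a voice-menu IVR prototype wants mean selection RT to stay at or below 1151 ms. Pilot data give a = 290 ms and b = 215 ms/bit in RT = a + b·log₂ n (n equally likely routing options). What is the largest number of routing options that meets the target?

Set 290 + 215·log₂ n ≤ 1151 → log₂ n ≤ (1151 − 290)/215 = 4.0047.
So n ≤ 2^4.0047 = 16.052; the largest integer n is 16.

16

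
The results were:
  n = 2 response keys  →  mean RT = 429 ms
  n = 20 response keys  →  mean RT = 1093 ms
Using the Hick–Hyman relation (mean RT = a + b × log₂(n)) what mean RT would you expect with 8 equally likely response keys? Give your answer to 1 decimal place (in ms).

828.8 ms

Solve the two-equation system in a and b:
  b = (1093 − 429) / (log₂ 20 − log₂ 2) = 664 / (4.3219 − 1) = 199.884 ms/bit
  a = 429 − 199.884 × 1 = 229.116 ms
Then RT(8) = 229.116 + 199.884 × log₂ 8 = 229.116 + 199.884 × 3 ≈ 828.768 ms.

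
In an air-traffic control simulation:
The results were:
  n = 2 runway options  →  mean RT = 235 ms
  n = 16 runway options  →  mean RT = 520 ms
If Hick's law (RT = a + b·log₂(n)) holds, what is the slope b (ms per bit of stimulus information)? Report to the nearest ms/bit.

95 ms/bit

The slope on a log₂ axis is (520 − 235) / (4 − 1) = 95 ms/bit.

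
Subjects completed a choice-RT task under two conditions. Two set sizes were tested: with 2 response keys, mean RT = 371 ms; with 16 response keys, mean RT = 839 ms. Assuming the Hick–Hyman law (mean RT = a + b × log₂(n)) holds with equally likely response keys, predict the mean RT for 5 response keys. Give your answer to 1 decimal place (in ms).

577.2 ms

With log₂ n on the abscissa the relation is linear; from the two conditions:
  b = (839 − 371) / (log₂ 16 − log₂ 2) = 468 / (4 − 1) = 156.000 ms/bit
  a = 371 − 156.000 × 1 = 215.000 ms
Then RT(5) = 215.000 + 156.000 × log₂ 5 = 215.000 + 156.000 × 2.3219 ≈ 577.221 ms.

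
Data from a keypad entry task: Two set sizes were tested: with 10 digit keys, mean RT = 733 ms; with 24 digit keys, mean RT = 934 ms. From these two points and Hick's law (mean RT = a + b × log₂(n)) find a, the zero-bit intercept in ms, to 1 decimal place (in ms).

Slope: b = (934 − 733) / (log₂ 24 − log₂ 10) = 201/1.2630 = 159.141 ms/bit.
a = RT₁ − b·log₂ n₁ = 733 − 159.141 × 3.3219 = 204.347 ms.

204.3 ms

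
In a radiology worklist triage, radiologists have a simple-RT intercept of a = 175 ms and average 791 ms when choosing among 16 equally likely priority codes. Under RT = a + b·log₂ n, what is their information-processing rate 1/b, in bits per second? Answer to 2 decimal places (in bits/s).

b = (791 − 175)/log₂ 16 = 616/4 = 154.000 ms per bit = 0.15400 s/bit; the reciprocal is 6.494 bits/s.

6.49 bits/s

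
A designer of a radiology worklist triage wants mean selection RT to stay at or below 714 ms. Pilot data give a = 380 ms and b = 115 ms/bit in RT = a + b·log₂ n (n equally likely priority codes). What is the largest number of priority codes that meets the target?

7

115·log₂ n ≤ 714 − 380 = 334, giving log₂ n ≤ 2.9043 and n ≤ 7.487. The largest whole number is 7.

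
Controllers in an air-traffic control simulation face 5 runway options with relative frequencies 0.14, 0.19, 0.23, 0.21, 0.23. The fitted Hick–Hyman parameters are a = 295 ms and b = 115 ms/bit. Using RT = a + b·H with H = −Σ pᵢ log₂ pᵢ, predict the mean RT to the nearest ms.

H = 0.14·log₂(1/0.14) + 0.19·log₂(1/0.19) + 0.23·log₂(1/0.23) + 0.21·log₂(1/0.21) + 0.23·log₂(1/0.23) = 2.3005 bits.
RT = 295 + 115 × 2.3005 = 559.56 ms.

560 ms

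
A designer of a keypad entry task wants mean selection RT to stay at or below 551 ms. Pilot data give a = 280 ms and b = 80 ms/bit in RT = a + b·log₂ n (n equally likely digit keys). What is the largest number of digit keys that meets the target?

80·log₂ n ≤ 551 − 280 = 271, giving log₂ n ≤ 3.3875 and n ≤ 10.465. The largest whole number is 10.

10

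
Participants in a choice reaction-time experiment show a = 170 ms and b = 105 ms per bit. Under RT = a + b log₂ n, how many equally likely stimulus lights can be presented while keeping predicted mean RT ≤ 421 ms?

5

Set 170 + 105·log₂ n ≤ 421 → log₂ n ≤ (421 − 170)/105 = 2.3905.
So n ≤ 2^2.3905 = 5.243; the largest integer n is 5.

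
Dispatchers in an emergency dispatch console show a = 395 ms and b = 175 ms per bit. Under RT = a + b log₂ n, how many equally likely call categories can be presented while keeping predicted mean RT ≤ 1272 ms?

32

175·log₂ n ≤ 1272 − 395 = 877, giving log₂ n ≤ 5.0114 and n ≤ 32.255. The largest whole number is 32.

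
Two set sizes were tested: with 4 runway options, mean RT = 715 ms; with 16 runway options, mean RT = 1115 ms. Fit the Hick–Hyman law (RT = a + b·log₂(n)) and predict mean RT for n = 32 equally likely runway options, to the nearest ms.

1315 ms

Solve the two-equation system in a and b:
  b = (1115 − 715) / (log₂ 16 − log₂ 4) = 400 / (4 − 2) = 200 ms/bit
  a = 715 − 200 × 2 = 315 ms
Then RT(32) = 315 + 200 × log₂ 32 = 315 + 200 × 5 ≈ 1315.000 ms.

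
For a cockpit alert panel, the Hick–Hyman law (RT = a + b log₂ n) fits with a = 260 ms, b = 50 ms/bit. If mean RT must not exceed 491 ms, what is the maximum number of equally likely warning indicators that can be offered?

Set 260 + 50·log₂ n ≤ 491 → log₂ n ≤ (491 − 260)/50 = 4.6200.
So n ≤ 2^4.6200 = 24.590; the largest integer n is 24.

24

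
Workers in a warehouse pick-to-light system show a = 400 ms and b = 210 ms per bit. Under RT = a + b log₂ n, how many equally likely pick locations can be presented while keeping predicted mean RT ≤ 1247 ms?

16

Set 400 + 210·log₂ n ≤ 1247 → log₂ n ≤ (1247 − 400)/210 = 4.0333.
So n ≤ 2^4.0333 = 16.374; the largest integer n is 16.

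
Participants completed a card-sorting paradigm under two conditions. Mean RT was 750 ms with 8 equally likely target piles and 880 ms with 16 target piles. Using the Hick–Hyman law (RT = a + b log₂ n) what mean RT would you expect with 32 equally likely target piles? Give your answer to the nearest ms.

Solve the two-equation system in a and b:
  b = (880 − 750) / (log₂ 16 − log₂ 8) = 130 / (4 − 3) = 130 ms/bit
  a = 750 − 130 × 3 = 360 ms
Then RT(32) = 360 + 130 × log₂ 32 = 360 + 130 × 5 ≈ 1010.000 ms.

1010 ms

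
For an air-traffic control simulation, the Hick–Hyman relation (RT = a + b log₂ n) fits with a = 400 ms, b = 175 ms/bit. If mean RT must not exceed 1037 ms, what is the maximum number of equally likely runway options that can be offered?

12

175·log₂ n ≤ 1037 − 400 = 637, giving log₂ n ≤ 3.6400 and n ≤ 12.467. The largest whole number is 12.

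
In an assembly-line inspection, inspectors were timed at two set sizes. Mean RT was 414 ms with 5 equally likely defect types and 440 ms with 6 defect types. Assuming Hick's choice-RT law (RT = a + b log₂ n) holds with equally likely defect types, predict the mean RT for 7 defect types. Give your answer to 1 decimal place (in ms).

462.0 ms

Solve the two-equation system in a and b:
  b = (440 − 414) / (log₂ 6 − log₂ 5) = 26 / (2.5850 − 2.3219) = 98.846 ms/bit
  a = 414 − 98.846 × 2.3219 = 184.486 ms
Then RT(7) = 184.486 + 98.846 × log₂ 7 = 184.486 + 98.846 × 2.8074 ≈ 461.983 ms.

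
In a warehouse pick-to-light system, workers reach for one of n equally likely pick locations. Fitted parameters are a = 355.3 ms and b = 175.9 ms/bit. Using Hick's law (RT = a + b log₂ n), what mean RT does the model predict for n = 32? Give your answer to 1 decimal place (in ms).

log₂(32) = 5 bits, so RT = 355.3 + 175.9 × 5 ≈ 1234.800 ms.

1234.8 ms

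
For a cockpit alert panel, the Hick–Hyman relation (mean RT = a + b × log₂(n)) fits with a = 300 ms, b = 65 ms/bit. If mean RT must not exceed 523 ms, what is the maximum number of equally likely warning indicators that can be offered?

Set 300 + 65·log₂ n ≤ 523 → log₂ n ≤ (523 − 300)/65 = 3.4308.
So n ≤ 2^3.4308 = 10.784; the largest integer n is 10.

10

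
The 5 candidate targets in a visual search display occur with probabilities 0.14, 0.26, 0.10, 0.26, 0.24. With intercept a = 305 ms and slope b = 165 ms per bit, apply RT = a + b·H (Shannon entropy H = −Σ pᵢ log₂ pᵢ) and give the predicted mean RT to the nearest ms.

Entropy contributions −pᵢ log₂ pᵢ: 0.3971, 0.5053, 0.3322, 0.5053, 0.4941; sum H = 2.2340 bits.
RT = a + bH = 305 + 165·2.2340 = 673.61 ms.

674 ms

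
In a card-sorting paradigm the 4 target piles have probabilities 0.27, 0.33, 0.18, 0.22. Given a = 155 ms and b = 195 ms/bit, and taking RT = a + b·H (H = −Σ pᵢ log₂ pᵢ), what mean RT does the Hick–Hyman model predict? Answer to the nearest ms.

538 ms

Entropy contributions −pᵢ log₂ pᵢ: 0.5100, 0.5278, 0.4453, 0.4806; sum H = 1.9637 bits.
RT = a + bH = 155 + 195·1.9637 = 537.93 ms.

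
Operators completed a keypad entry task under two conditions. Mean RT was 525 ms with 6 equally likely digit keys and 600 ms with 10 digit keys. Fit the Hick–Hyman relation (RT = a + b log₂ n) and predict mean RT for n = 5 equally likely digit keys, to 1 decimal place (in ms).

RT is linear in log₂ n, so two points fix the line:
  b = (600 − 525) / (log₂ 10 − log₂ 6) = 75 / (3.3219 − 2.5850) = 101.769 ms/bit
  a = 525 − 101.769 × 2.5850 = 261.932 ms
Then RT(5) = 261.932 + 101.769 × log₂ 5 = 261.932 + 101.769 × 2.3219 ≈ 498.231 ms.

498.2 ms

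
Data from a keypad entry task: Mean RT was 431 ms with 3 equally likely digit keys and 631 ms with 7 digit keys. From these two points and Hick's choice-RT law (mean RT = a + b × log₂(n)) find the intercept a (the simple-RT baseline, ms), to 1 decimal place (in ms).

171.7 ms

The slope on a log₂ axis is (631 − 431) / (2.8074 − 1.5850) = 163.614 ms/bit.
Intercept: a = 431 − 163.614·log₂(3) = 171.679 ms.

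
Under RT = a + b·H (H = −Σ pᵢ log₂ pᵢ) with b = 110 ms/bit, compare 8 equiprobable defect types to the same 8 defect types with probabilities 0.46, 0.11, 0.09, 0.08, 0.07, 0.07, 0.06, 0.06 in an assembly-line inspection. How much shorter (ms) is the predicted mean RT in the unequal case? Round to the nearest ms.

Equiprobable entropy H₀ = log₂ 8 = 3.0000 bits.
Skewed entropy H = −Σ pᵢ log₂ pᵢ = 2.4940 bits.
ΔRT = b·(H₀ − H) = 110 × 0.5060 = 55.66 ms.

56 ms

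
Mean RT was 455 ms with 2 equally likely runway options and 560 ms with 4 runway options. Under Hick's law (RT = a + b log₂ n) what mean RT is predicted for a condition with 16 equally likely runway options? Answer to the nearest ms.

RT is linear in log₂ n, so two points fix the line:
  b = (560 − 455) / (log₂ 4 − log₂ 2) = 105 / (2 − 1) = 105 ms/bit
  a = 455 − 105 × 1 = 350 ms
Then RT(16) = 350 + 105 × log₂ 16 = 350 + 105 × 4 ≈ 770.000 ms.

770 ms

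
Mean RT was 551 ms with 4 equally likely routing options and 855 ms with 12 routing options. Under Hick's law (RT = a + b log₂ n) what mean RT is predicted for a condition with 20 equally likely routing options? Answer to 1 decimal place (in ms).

996.4 ms

RT is linear in log₂ n, so two points fix the line:
  b = (855 − 551) / (log₂ 12 − log₂ 4) = 304 / (3.5850 − 2) = 191.803 ms/bit
  a = 551 − 191.803 × 2 = 167.395 ms
Then RT(20) = 167.395 + 191.803 × log₂ 20 = 167.395 + 191.803 × 4.3219 ≈ 996.352 ms.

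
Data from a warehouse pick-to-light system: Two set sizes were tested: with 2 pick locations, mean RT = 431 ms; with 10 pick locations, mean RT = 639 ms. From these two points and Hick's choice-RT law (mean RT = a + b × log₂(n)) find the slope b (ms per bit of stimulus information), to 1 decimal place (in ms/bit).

89.6 ms/bit

The slope on a log₂ axis is (639 − 431) / (3.3219 − 1) = 89.581 ms/bit.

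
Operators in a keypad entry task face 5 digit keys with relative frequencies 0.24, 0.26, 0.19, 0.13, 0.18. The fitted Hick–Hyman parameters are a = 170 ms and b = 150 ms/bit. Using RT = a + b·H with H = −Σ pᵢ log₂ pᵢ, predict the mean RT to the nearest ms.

512 ms

H = 0.24·log₂(1/0.24) + 0.26·log₂(1/0.26) + 0.19·log₂(1/0.19) + 0.13·log₂(1/0.13) + 0.18·log₂(1/0.18) = 2.2826 bits.
RT = 170 + 150 × 2.2826 = 512.39 ms.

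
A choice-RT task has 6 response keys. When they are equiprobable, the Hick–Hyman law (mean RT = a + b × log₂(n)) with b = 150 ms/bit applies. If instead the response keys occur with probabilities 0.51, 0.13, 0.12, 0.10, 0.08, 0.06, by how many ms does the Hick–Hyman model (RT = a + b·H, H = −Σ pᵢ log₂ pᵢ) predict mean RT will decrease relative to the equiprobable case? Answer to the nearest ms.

71 ms

The RT saving is b·ΔH. Equiprobable H₀ = log₂(6) = 2.5850 bits; with the given probabilities H = 2.1124 bits.
b·(H₀ − H) = 150 × (2.5850 − 2.1124) = 70.89 ms.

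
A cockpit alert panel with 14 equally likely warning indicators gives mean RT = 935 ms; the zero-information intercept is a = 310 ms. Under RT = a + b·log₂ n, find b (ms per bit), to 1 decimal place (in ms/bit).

164.2 ms/bit

log₂(14) = 3.8074 bits.
b = (RT − a)/log₂ n = (935 − 310) / 3.8074 = 164.156 ms/bit.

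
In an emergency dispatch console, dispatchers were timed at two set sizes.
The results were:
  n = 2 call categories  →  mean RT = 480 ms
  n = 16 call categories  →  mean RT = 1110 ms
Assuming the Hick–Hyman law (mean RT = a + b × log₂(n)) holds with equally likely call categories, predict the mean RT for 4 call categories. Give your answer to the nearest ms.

690 ms

RT is linear in log₂ n, so two points fix the line:
  b = (1110 − 480) / (log₂ 16 − log₂ 2) = 630 / (4 − 1) = 210 ms/bit
  a = 480 − 210 × 1 = 270 ms
Then RT(4) = 270 + 210 × log₂ 4 = 270 + 210 × 2 ≈ 690.000 ms.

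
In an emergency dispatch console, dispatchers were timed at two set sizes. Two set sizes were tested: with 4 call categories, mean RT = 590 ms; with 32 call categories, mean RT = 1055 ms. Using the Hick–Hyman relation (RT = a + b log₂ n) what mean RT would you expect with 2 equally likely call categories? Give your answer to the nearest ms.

Fit slope and intercept:
  b = (1055 − 590) / (log₂ 32 − log₂ 4) = 465 / (5 − 2) = 155 ms/bit
  a = 590 − 155 × 2 = 280 ms
Then RT(2) = 280 + 155 × log₂ 2 = 280 + 155 × 1 ≈ 435.000 ms.

435 ms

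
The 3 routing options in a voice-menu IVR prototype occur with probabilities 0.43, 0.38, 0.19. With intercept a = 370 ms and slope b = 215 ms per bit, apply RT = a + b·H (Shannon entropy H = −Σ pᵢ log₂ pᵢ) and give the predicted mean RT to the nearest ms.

Entropy contributions −pᵢ log₂ pᵢ: 0.5236, 0.5305, 0.4552; sum H = 1.5092 bits.
RT = a + bH = 370 + 215·1.5092 = 694.49 ms.

694 ms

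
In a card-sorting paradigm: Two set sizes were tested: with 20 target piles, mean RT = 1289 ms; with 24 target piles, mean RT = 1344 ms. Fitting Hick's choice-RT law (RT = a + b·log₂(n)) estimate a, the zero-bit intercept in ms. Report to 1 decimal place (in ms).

b = (RT₂ − RT₁)/(log₂ n₂ − log₂ n₁) = (1344 − 1289)/(4.5850 − 4.3219) = 209.098 ms/bit.
a = RT₁ − b·log₂ n₁ = 1289 − 209.098 × 4.3219 = 385.293 ms.

385.3 ms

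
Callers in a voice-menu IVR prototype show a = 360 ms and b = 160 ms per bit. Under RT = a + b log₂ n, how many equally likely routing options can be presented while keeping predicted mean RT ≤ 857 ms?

8

Set 360 + 160·log₂ n ≤ 857 → log₂ n ≤ (857 − 360)/160 = 3.1063.
So n ≤ 2^3.1063 = 8.611; the largest integer n is 8.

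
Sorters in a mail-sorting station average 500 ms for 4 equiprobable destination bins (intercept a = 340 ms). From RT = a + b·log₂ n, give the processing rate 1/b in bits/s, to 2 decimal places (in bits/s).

12.50 bits/s

b = (500 − 340)/log₂ 4 = 160/2 = 80.000 ms per bit = 0.08000 s/bit; the reciprocal is 12.500 bits/s.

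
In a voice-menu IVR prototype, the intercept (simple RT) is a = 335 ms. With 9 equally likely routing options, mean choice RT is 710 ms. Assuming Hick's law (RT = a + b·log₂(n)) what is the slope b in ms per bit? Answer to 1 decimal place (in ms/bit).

118.3 ms/bit

b = (710 − 335) / log₂(9) = 375 / 3.1699 = 118.299 ms/bit.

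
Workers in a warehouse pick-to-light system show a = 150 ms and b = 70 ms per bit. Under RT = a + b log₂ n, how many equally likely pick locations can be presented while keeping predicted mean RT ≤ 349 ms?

Information budget: (349 − 150)/70 = 2.8429 bits, so n ≤ 2^2.8429 = 7.174 → at most 7.

7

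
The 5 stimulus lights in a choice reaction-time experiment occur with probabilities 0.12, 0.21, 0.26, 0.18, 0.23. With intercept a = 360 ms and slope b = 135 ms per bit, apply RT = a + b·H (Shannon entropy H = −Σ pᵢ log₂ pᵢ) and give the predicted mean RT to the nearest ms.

668 ms

H = 0.12·log₂(1/0.12) + 0.21·log₂(1/0.21) + 0.26·log₂(1/0.26) + 0.18·log₂(1/0.18) + 0.23·log₂(1/0.23) = 2.2782 bits.
RT = 360 + 135 × 2.2782 = 667.55 ms.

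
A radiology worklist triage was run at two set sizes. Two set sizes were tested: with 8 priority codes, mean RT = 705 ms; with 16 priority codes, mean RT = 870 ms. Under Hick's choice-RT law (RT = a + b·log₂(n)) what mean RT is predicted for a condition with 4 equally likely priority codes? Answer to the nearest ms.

Solve the two-equation system in a and b:
  b = (870 − 705) / (log₂ 16 − log₂ 8) = 165 / (4 − 3) = 165 ms/bit
  a = 705 − 165 × 3 = 210 ms
Then RT(4) = 210 + 165 × log₂ 4 = 210 + 165 × 2 ≈ 540.000 ms.

540 ms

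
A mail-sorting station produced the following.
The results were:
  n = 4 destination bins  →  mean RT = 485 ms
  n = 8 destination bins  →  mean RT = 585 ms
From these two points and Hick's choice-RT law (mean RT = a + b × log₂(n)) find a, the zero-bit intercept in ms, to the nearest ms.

The slope on a log₂ axis is (585 − 485) / (3 − 2) = 100 ms/bit.
a = RT₁ − b·log₂ n₁ = 485 − 100 × 2 = 285.000 ms.

285 ms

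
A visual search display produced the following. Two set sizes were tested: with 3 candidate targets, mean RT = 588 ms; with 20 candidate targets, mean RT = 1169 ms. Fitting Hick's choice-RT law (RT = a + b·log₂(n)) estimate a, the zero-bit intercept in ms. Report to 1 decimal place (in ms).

251.5 ms

b = (RT₂ − RT₁)/(log₂ n₂ − log₂ n₁) = (1169 − 588)/(4.3219 − 1.5850) = 212.279 ms/bit.
Intercept: a = 588 − 212.279·log₂(3) = 251.546 ms.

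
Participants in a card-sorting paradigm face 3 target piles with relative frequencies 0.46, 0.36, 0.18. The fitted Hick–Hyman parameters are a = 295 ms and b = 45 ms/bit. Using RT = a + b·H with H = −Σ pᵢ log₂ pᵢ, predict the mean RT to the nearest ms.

H = 0.46·log₂(1/0.46) + 0.36·log₂(1/0.36) + 0.18·log₂(1/0.18) = 1.4913 bits.
RT = 295 + 45 × 1.4913 = 362.11 ms.

362 ms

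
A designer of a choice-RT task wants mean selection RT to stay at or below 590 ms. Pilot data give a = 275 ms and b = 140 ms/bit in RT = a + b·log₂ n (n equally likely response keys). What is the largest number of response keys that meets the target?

140·log₂ n ≤ 590 − 275 = 315, giving log₂ n ≤ 2.2500 and n ≤ 4.757. The largest whole number is 4.

4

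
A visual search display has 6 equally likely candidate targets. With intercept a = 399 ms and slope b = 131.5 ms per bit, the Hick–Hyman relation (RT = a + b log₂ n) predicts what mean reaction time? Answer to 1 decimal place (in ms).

738.9 ms

log₂(6) = 2.5850 bits, so RT = 399 + 131.5 × 2.5850 ≈ 738.923 ms.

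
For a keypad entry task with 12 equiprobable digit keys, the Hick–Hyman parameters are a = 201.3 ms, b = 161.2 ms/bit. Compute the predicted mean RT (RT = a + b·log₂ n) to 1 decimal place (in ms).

779.2 ms

log₂(12) = 3.5850 bits, so RT = 201.3 + 161.2 × 3.5850 ≈ 779.196 ms.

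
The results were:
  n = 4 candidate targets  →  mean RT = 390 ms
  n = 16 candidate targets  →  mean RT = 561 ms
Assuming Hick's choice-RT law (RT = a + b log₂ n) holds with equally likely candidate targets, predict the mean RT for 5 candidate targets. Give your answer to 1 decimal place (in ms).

417.5 ms

Fit slope and intercept:
  b = (561 − 390) / (log₂ 16 − log₂ 4) = 171 / (4 − 2) = 85.500 ms/bit
  a = 390 − 85.500 × 2 = 219.000 ms
Then RT(5) = 219.000 + 85.500 × log₂ 5 = 219.000 + 85.500 × 2.3219 ≈ 417.525 ms.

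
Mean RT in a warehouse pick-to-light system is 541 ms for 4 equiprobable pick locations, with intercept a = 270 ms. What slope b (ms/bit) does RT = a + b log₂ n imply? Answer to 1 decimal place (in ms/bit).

b = (541 − 270) / log₂(4) = 271 / 2 = 135.500 ms/bit.

135.5 ms/bit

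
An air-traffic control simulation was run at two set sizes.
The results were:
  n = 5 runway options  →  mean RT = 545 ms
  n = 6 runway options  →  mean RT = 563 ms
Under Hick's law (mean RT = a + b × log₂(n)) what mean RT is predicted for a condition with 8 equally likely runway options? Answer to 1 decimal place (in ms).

591.4 ms

Fit slope and intercept:
  b = (563 − 545) / (log₂ 6 − log₂ 5) = 18 / (2.5850 − 2.3219) = 68.432 ms/bit
  a = 545 − 68.432 × 2.3219 = 386.106 ms
Then RT(8) = 386.106 + 68.432 × log₂ 8 = 386.106 + 68.432 × 3 ≈ 591.402 ms.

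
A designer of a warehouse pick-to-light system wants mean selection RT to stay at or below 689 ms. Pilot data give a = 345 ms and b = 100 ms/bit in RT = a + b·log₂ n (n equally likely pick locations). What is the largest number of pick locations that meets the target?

10

Information budget: (689 − 345)/100 = 3.4400 bits, so n ≤ 2^3.4400 = 10.853 → at most 10.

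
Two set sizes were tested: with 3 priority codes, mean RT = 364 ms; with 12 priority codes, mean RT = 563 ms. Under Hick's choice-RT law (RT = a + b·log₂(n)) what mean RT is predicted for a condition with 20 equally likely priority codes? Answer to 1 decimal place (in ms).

636.3 ms

With log₂ n on the abscissa the relation is linear; from the two conditions:
  b = (563 − 364) / (log₂ 12 − log₂ 3) = 199 / (3.5850 − 1.5850) = 99.500 ms/bit
  a = 364 − 99.500 × 1.5850 = 206.296 ms
Then RT(20) = 206.296 + 99.500 × log₂ 20 = 206.296 + 99.500 × 4.3219 ≈ 636.328 ms.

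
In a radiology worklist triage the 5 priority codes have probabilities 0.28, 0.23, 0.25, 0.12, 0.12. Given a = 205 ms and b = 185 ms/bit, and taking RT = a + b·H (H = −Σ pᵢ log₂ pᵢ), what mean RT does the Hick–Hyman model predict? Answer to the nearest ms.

Entropy contributions −pᵢ log₂ pᵢ: 0.5142, 0.4877, 0.5000, 0.3671, 0.3671; sum H = 2.2360 bits.
RT = a + bH = 205 + 185·2.2360 = 618.66 ms.

619 ms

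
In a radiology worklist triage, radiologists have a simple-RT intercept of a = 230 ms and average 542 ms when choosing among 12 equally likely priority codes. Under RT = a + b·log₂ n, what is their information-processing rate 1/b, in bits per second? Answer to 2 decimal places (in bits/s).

Choice component = 542 − 230 = 312 ms over log₂(12) = 3.5850 bits.
b = 312 / 3.5850 = 87.030 ms/bit, so 1/b = 11.490 bits/s.

11.49 bits/s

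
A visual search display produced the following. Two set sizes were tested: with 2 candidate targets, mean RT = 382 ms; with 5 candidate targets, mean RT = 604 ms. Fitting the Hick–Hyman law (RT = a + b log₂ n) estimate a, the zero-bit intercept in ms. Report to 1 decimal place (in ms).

The slope on a log₂ axis is (604 − 382) / (2.3219 − 1) = 167.937 ms/bit.
a = RT₁ − b·log₂ n₁ = 382 − 167.937 × 1 = 214.063 ms.

214.1 ms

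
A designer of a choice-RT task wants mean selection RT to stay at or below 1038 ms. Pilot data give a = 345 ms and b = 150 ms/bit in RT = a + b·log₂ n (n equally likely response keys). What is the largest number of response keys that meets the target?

24

150·log₂ n ≤ 1038 − 345 = 693, giving log₂ n ≤ 4.6200 and n ≤ 24.590. The largest whole number is 24.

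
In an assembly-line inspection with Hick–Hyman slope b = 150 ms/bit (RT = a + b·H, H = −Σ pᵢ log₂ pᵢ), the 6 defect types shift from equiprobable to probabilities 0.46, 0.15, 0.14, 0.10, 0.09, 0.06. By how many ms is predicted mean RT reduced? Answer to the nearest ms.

56 ms

The RT saving is b·ΔH. Equiprobable H₀ = log₂(6) = 2.5850 bits; with the given probabilities H = 2.2114 bits.
b·(H₀ − H) = 150 × (2.5850 − 2.2114) = 56.04 ms.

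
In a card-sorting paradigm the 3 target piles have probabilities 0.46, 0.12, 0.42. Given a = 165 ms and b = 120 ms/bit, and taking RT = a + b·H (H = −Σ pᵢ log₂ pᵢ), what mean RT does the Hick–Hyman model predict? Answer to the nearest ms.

Entropy contributions −pᵢ log₂ pᵢ: 0.5153, 0.3671, 0.5256; sum H = 1.4080 bits.
RT = a + bH = 165 + 120·1.4080 = 333.97 ms.

334 ms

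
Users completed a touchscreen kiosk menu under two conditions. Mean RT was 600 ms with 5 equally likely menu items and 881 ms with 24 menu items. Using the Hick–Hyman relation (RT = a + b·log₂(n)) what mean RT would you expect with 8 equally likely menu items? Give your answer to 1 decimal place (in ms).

Solve the two-equation system in a and b:
  b = (881 − 600) / (log₂ 24 − log₂ 5) = 281 / (4.5850 − 2.3219) = 124.170 ms/bit
  a = 600 − 124.170 × 2.3219 = 311.687 ms
Then RT(8) = 311.687 + 124.170 × log₂ 8 = 311.687 + 124.170 × 3 ≈ 684.196 ms.

684.2 ms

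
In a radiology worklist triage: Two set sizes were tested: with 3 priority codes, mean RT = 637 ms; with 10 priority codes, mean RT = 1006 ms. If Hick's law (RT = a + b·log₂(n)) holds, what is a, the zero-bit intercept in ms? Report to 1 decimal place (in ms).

300.3 ms

The slope on a log₂ axis is (1006 − 637) / (3.3219 − 1.5850) = 212.439 ms/bit.
a = RT₁ − b·log₂ n₁ = 637 − 212.439 × 1.5850 = 300.291 ms.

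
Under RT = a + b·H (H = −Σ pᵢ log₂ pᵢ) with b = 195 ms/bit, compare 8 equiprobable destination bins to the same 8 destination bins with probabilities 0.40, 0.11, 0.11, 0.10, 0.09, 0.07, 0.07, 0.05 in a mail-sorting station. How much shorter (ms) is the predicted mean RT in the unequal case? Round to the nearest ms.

73 ms

The RT saving is b·ΔH. Equiprobable H₀ = log₂(8) = 3.0000 bits; with the given probabilities H = 2.6274 bits.
b·(H₀ − H) = 195 × (3.0000 − 2.6274) = 72.66 ms.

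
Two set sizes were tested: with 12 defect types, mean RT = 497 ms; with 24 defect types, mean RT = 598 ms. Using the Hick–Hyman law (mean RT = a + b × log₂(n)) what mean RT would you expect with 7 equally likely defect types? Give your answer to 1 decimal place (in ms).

418.5 ms

With log₂ n on the abscissa the relation is linear; from the two conditions:
  b = (598 − 497) / (log₂ 24 − log₂ 12) = 101 / (4.5850 − 3.5850) = 101.000 ms/bit
  a = 497 − 101.000 × 3.5850 = 134.919 ms
Then RT(7) = 134.919 + 101.000 × log₂ 7 = 134.919 + 101.000 × 2.8074 ≈ 418.462 ms.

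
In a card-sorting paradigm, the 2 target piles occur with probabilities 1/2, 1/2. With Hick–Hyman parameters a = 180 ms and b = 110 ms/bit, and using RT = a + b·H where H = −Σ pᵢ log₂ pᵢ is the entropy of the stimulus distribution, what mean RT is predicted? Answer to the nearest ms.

Each term −pᵢ log₂ pᵢ: 0.5·1 + 0.5·1; summed, H = 1.000 bits.
Mean RT = a + bH = 180 + 110·1.000 = 290.00 ms.

290 ms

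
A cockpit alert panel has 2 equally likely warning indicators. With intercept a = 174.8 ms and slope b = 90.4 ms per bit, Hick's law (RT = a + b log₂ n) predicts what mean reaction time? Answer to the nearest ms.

log₂(2) = 1 bits, so RT = 174.8 + 90.4 × 1 ≈ 265.200 ms.

265 ms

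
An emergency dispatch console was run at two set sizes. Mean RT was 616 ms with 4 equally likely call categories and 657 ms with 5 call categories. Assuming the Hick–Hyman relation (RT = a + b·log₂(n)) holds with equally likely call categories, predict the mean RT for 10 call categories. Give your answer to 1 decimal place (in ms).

784.4 ms

Fit slope and intercept:
  b = (657 − 616) / (log₂ 5 − log₂ 4) = 41 / (2.3219 − 2) = 127.358 ms/bit
  a = 616 − 127.358 × 2 = 361.285 ms
Then RT(10) = 361.285 + 127.358 × log₂ 10 = 361.285 + 127.358 × 3.3219 ≈ 784.358 ms.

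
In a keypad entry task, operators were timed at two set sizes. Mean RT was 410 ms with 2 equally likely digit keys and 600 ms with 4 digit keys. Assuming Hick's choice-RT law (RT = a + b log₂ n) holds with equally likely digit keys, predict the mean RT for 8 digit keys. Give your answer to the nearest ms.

790 ms

Solve the two-equation system in a and b:
  b = (600 − 410) / (log₂ 4 − log₂ 2) = 190 / (2 − 1) = 190 ms/bit
  a = 410 − 190 × 1 = 220 ms
Then RT(8) = 220 + 190 × log₂ 8 = 220 + 190 × 3 ≈ 790.000 ms.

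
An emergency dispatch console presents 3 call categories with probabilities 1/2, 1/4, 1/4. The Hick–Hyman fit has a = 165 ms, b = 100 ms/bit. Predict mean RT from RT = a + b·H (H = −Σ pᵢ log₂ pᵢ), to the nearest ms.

Each term −pᵢ log₂ pᵢ: 0.5·1 + 0.25·2 + 0.25·2; summed, H = 1.500 bits.
Mean RT = a + bH = 165 + 100·1.500 = 315.00 ms.

315 ms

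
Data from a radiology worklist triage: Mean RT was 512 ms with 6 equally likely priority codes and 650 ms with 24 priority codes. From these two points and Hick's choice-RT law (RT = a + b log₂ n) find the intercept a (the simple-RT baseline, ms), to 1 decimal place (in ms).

333.6 ms

b = (RT₂ − RT₁)/(log₂ n₂ − log₂ n₁) = (650 − 512)/(4.5850 − 2.5850) = 69.000 ms/bit.
a = RT₁ − b·log₂ n₁ = 512 − 69.000 × 2.5850 = 333.638 ms.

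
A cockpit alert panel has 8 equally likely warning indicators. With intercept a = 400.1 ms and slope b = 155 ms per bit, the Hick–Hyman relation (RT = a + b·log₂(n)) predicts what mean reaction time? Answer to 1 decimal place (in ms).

log₂(8) = 3 bits, so RT = 400.1 + 155 × 3 ≈ 865.100 ms.

865.1 ms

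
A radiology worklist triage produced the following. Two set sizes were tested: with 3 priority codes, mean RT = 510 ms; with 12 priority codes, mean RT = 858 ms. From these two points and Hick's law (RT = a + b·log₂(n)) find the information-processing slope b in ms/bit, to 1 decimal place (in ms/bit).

b = (RT₂ − RT₁)/(log₂ n₂ − log₂ n₁) = (858 − 510)/(3.5850 − 1.5850) = 174.000 ms/bit.

174.0 ms/bit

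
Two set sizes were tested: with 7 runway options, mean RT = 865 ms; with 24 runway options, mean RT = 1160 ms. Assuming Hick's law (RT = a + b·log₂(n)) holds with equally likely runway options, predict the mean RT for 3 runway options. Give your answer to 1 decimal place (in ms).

RT is linear in log₂ n, so two points fix the line:
  b = (1160 − 865) / (log₂ 24 − log₂ 7) = 295 / (4.5850 − 2.8074) = 165.953 ms/bit
  a = 865 − 165.953 × 2.8074 = 399.110 ms
Then RT(3) = 399.110 + 165.953 × log₂ 3 = 399.110 + 165.953 × 1.5850 ≈ 662.140 ms.

662.1 ms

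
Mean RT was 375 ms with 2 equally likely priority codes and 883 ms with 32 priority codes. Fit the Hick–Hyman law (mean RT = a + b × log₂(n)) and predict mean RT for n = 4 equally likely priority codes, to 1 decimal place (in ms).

Solve the two-equation system in a and b:
  b = (883 − 375) / (log₂ 32 − log₂ 2) = 508 / (5 − 1) = 127.000 ms/bit
  a = 375 − 127.000 × 1 = 248.000 ms
Then RT(4) = 248.000 + 127.000 × log₂ 4 = 248.000 + 127.000 × 2 ≈ 502.000 ms.

502.0 ms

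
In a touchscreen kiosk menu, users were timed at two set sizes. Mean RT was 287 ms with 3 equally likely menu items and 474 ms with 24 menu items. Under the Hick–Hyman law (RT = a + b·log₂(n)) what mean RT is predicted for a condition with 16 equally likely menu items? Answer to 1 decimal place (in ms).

RT is linear in log₂ n, so two points fix the line:
  b = (474 − 287) / (log₂ 24 − log₂ 3) = 187 / (4.5850 − 1.5850) = 62.333 ms/bit
  a = 287 − 62.333 × 1.5850 = 188.204 ms
Then RT(16) = 188.204 + 62.333 × log₂ 16 = 188.204 + 62.333 × 4 ≈ 437.537 ms.

437.5 ms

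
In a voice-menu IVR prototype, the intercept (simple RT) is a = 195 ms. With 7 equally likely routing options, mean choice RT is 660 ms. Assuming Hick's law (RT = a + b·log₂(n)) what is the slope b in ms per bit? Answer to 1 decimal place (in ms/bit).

165.6 ms/bit

log₂(7) = 2.8074 bits.
b = (RT − a)/log₂ n = (660 − 195) / 2.8074 = 165.636 ms/bit.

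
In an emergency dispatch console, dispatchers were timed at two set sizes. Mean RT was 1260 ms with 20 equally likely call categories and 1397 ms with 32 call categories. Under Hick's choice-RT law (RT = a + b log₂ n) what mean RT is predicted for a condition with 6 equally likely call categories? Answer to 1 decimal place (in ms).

909.1 ms

Solve the two-equation system in a and b:
  b = (1397 − 1260) / (log₂ 32 − log₂ 20) = 137 / (5 − 4.3219) = 202.043 ms/bit
  a = 1260 − 202.043 × 4.3219 = 386.783 ms
Then RT(6) = 386.783 + 202.043 × log₂ 6 = 386.783 + 202.043 × 2.5850 ≈ 909.057 ms.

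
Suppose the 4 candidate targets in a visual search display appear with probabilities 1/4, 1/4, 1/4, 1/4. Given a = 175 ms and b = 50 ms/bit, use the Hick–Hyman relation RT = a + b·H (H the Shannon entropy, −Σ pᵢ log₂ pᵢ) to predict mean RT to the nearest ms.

275 ms

H = −Σ pᵢ log₂ pᵢ = 0.25·2 + 0.25·2 + 0.25·2 + 0.25·2 = 2.000 bits.
RT = 175 + 50 × 2.000 = 275.00 ms.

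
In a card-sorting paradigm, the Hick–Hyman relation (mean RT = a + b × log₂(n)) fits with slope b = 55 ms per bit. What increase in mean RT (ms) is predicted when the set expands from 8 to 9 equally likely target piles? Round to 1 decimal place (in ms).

9.3 ms

Only the slope matters, since a is common to both: ΔRT = b·log₂(n₂/n₁).
log₂(9) − log₂(8) = 3.1699 − 3 = 0.1699.
ΔRT = 55 × 0.1699 = 9.346 ms.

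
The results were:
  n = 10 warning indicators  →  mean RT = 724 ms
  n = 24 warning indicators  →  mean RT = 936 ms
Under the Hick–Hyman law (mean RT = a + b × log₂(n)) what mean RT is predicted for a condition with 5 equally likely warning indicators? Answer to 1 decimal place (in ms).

RT is linear in log₂ n, so two points fix the line:
  b = (936 − 724) / (log₂ 24 − log₂ 10) = 212 / (4.5850 − 3.3219) = 167.850 ms/bit
  a = 724 − 167.850 × 3.3219 = 166.415 ms
Then RT(5) = 166.415 + 167.850 × log₂ 5 = 166.415 + 167.850 × 2.3219 ≈ 556.150 ms.

556.2 ms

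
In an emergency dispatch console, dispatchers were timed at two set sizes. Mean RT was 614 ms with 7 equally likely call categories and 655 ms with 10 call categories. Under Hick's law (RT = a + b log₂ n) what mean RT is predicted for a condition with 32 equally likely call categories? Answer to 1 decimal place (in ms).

Fit slope and intercept:
  b = (655 − 614) / (log₂ 10 − log₂ 7) = 41 / (3.3219 − 2.8074) = 79.678 ms/bit
  a = 614 − 79.678 × 2.8074 = 390.316 ms
Then RT(32) = 390.316 + 79.678 × log₂ 32 = 390.316 + 79.678 × 5 ≈ 788.705 ms.

788.7 ms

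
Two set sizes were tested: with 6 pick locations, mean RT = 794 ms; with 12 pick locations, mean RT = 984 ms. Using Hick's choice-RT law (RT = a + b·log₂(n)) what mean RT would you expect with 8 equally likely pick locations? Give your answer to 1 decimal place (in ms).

RT is linear in log₂ n, so two points fix the line:
  b = (984 − 794) / (log₂ 12 − log₂ 6) = 190 / (3.5850 − 2.5850) = 190.000 ms/bit
  a = 794 − 190.000 × 2.5850 = 302.857 ms
Then RT(8) = 302.857 + 190.000 × log₂ 8 = 302.857 + 190.000 × 3 ≈ 872.857 ms.

872.9 ms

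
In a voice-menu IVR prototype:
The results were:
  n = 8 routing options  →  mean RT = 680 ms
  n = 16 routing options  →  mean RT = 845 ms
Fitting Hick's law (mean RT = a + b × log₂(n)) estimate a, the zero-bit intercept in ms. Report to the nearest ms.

Slope: b = (845 − 680) / (log₂ 16 − log₂ 8) = 165/1.0000 = 165 ms/bit.
Intercept: a = 680 − 165·log₂(8) = 185.000 ms.

185 ms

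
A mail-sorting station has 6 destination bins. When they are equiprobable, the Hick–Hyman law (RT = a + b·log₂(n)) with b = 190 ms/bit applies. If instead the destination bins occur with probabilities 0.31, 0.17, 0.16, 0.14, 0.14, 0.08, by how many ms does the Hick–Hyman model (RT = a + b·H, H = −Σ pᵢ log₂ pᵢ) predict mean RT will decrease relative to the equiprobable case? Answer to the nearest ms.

The RT saving is b·ΔH. Equiprobable H₀ = log₂(6) = 2.5850 bits; with the given probabilities H = 2.4671 bits.
b·(H₀ − H) = 190 × (2.5850 − 2.4671) = 22.39 ms.

22 ms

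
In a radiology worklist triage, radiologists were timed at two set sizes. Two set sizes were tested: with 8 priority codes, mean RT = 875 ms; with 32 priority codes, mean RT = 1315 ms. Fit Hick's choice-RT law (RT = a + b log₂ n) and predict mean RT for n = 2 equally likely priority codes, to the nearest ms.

Solve the two-equation system in a and b:
  b = (1315 − 875) / (log₂ 32 − log₂ 8) = 440 / (5 − 3) = 220 ms/bit
  a = 875 − 220 × 3 = 215 ms
Then RT(2) = 215 + 220 × log₂ 2 = 215 + 220 × 1 ≈ 435.000 ms.

435 ms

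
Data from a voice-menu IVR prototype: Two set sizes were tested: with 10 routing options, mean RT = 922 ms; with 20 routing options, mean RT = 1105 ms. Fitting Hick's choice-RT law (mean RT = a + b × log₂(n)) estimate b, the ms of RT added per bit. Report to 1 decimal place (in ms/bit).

183.0 ms/bit

The slope on a log₂ axis is (1105 − 922) / (4.3219 − 3.3219) = 183.000 ms/bit.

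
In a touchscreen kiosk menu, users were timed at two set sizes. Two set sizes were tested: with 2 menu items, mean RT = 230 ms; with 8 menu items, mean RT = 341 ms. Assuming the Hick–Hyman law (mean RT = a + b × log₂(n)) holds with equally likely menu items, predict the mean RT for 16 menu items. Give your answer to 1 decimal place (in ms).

Solve the two-equation system in a and b:
  b = (341 − 230) / (log₂ 8 − log₂ 2) = 111 / (3 − 1) = 55.500 ms/bit
  a = 230 − 55.500 × 1 = 174.500 ms
Then RT(16) = 174.500 + 55.500 × log₂ 16 = 174.500 + 55.500 × 4 ≈ 396.500 ms.

396.5 ms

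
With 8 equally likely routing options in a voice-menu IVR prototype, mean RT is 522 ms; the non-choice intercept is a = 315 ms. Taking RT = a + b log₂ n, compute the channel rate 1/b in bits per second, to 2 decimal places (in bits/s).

b = (522 − 315)/log₂ 8 = 207/3 = 69.000 ms per bit = 0.06900 s/bit; the reciprocal is 14.493 bits/s.

14.49 bits/s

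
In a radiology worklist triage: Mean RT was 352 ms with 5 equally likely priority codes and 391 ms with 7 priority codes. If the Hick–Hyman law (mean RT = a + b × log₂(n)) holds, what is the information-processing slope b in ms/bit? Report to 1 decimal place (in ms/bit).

b = (RT₂ − RT₁)/(log₂ n₂ − log₂ n₁) = (391 − 352)/(2.8074 − 2.3219) = 80.342 ms/bit.

80.3 ms/bit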